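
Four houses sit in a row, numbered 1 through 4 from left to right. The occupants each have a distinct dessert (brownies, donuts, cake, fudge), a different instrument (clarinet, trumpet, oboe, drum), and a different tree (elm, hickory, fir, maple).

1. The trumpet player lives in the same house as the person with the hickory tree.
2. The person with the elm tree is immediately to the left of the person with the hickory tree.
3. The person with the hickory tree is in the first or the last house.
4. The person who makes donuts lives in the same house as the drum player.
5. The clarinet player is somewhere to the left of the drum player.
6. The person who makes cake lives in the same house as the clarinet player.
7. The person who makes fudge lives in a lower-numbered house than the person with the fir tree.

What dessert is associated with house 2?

The person with the hickory tree is in house 4 (clue 3).
By clue 1, the trumpet player is in house 4.
The person with the elm tree is in house 3 (clue 2).
House 1 tree: only maple fits.
The only tree still possible for house 2 is fir.
From clue 7, the person who makes fudge must be in house 1.
That leaves brownies as the dessert for house 4.
By clue 6, the clarinet player is in house 2.
That leaves cake as the dessert for house 2.
House 3 dessert: only donuts fits.
House 1's instrument must be oboe (nothing else left).
House 3 instrument: only drum fits.
So: house 1 = fudge/oboe/maple, house 2 = cake/clarinet/fir, house 3 = donuts/drum/elm, house 4 = brownies/trumpet/hickory.

cake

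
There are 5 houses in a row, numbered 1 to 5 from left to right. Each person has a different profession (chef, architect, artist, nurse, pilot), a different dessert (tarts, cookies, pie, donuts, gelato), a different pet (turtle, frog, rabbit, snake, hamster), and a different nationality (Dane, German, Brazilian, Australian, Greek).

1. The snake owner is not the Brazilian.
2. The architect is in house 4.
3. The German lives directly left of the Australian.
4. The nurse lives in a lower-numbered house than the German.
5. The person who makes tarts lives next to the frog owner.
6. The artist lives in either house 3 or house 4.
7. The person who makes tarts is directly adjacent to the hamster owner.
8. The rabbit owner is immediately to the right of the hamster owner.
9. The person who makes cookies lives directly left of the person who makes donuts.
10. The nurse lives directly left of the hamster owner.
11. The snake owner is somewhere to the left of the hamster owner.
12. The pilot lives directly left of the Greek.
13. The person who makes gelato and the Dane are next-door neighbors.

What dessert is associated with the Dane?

pie

From clue 2, the architect must be in house 4.
House 3 profession: only artist fits.
House 5 profession: only chef fits.
The nurse is narrowed to house 1 or 2; consider each.
Placing it in house 2 leads to a contradiction, so it's in house 1.
From clue 10, the hamster owner must be in house 2.
Clue 11: the snake owner is in house 1.
House 2's profession must be pilot (nothing else left).
The person who makes tarts is in house 3 (clue 7).
By clue 8, the rabbit owner is in house 3.
The Greek is in house 3 (clue 12).
House 1's nationality must be Dane (nothing else left).
Clue 3: the German is in house 4.
By clue 3, the Australian is in house 5.
From clue 5, the frog owner must be in house 4.
The person who makes gelato is in house 2 (clue 13).
So house 5 gets turtle for pet.
House 2's nationality must be Brazilian (nothing else left).
The person who makes cookies is in house 4 (clue 9).
House 1's dessert must be pie (nothing else left).
That leaves donuts as the dessert for house 5.
So: house 1 = nurse/pie/snake/Dane, house 2 = pilot/gelato/hamster/Brazilian, house 3 = artist/tarts/rabbit/Greek, house 4 = architect/cookies/frog/German, house 5 = chef/donuts/turtle/Australian.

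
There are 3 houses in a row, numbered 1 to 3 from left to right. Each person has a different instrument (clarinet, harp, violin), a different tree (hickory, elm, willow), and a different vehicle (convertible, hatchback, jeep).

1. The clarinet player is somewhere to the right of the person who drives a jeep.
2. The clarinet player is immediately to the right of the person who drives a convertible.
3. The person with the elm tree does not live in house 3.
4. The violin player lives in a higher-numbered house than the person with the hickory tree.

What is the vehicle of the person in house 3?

hatchback

House 1 instrument: only harp fits.
That leaves willow as the tree for house 3.
House 3's vehicle must be hatchback (nothing else left).
The clarinet player is narrowed to house 2 or 3; consider each.
Placing it in house 2 leads to a contradiction, so it's in house 3.
Clue 2: the person who drives a convertible is in house 2.
That leaves violin as the instrument for house 2.
So house 1 gets jeep for vehicle.
Clue 4: the person with the hickory tree is in house 1.
The only tree still possible for house 2 is elm.
So: house 1 = harp/hickory/jeep, house 2 = violin/elm/convertible, house 3 = clarinet/willow/hatchback.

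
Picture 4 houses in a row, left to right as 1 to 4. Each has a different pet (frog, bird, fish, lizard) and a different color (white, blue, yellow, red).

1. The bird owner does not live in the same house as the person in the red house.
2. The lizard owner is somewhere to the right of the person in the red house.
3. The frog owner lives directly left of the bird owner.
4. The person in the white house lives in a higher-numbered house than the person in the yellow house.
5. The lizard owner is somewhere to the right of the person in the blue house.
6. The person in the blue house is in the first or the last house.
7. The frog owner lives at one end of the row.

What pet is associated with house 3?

The person in the blue house is in house 1 (clue 6).
The frog owner is in house 1 (clue 7).
So house 4 gets white for color.
The bird owner is in house 2 (clue 3).
Clue 1 places the person in the red house in house 3.
From clue 2, the lizard owner must be in house 4.
House 3 pet: only fish fits.
House 2 color: only yellow fits.
So: house 1 = frog/blue, house 2 = bird/yellow, house 3 = fish/red, house 4 = lizard/white.

fish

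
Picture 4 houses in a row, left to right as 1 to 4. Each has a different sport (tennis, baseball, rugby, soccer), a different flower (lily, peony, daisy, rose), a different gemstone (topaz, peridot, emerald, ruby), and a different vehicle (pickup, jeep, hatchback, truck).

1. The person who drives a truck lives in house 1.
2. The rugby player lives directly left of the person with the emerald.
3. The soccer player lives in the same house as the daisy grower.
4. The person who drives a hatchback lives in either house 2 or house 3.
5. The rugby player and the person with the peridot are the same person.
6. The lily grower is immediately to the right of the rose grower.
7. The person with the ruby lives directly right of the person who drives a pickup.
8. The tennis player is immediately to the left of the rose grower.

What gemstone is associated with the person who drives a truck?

topaz

By clue 1, the person who drives a truck is in house 1.
So house 4 gets jeep for vehicle.
The tennis player is narrowed to house 1 or 2; consider each.
Placing it in house 2 leads to a contradiction, so it's in house 1.
The rose grower is in house 2 (clue 8).
Clue 6 places the lily grower in house 3.
The only flower still possible for house 1 is peony.
House 4's flower must be daisy (nothing else left).
So house 1 gets topaz for gemstone.
House 2 gemstone: only peridot fits.
From clue 3, the soccer player must be in house 4.
Clue 5 places the rugby player in house 2.
House 3 sport: only baseball fits.
From clue 2, the person with the emerald must be in house 3.
House 4's gemstone must be ruby (nothing else left).
Clue 7 places the person who drives a pickup in house 3.
That leaves hatchback as the vehicle for house 2.
So: house 1 = tennis/peony/topaz/truck, house 2 = rugby/rose/peridot/hatchback, house 3 = baseball/lily/emerald/pickup, house 4 = soccer/daisy/ruby/jeep.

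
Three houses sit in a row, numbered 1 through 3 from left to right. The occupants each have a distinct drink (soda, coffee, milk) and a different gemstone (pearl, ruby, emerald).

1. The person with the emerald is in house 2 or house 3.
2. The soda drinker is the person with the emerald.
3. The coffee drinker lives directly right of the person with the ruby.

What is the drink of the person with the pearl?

The only drink still possible for house 1 is milk.
The coffee drinker is narrowed to house 2 or 3; consider each.
Placing it in house 3 leads to a contradiction, so it's in house 2.
By clue 3, the person with the ruby is in house 1.
House 3's drink must be soda (nothing else left).
From clue 2, the person with the emerald must be in house 3.
That leaves pearl as the gemstone for house 2.
So: house 1 = milk/ruby, house 2 = coffee/pearl, house 3 = soda/emerald.

coffee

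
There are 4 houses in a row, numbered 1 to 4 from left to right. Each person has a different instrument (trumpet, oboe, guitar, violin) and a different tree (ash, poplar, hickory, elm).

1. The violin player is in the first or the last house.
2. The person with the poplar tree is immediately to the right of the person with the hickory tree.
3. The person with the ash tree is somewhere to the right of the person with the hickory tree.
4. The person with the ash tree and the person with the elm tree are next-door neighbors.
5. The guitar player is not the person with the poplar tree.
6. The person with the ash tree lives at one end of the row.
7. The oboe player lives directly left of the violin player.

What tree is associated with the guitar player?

From clue 6, the person with the ash tree must be in house 4.
Clue 7 places the oboe player in house 3.
From clue 7, the violin player must be in house 4.
From clue 4, the person with the elm tree must be in house 3.
That leaves hickory as the tree for house 1.
The only tree still possible for house 2 is poplar.
By clue 5, the guitar player is in house 1.
So house 2 gets trumpet for instrument.
So: house 1 = guitar/hickory, house 2 = trumpet/poplar, house 3 = oboe/elm, house 4 = violin/ash.

hickory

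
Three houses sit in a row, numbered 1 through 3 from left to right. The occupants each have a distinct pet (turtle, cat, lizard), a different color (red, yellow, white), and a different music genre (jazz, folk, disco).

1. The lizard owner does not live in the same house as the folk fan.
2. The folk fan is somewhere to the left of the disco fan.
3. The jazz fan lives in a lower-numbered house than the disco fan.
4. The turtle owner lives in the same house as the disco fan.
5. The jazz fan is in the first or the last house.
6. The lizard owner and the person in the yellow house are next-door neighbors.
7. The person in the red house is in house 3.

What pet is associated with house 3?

turtle

Clue 5 places the jazz fan in house 1.
By clue 7, the person in the red house is in house 3.
So house 2 gets folk for music genre.
House 3 music genre: only disco fits.
From clue 4, the turtle owner must be in house 3.
The person in the yellow house is in house 2 (clue 6).
The only pet still possible for house 1 is lizard.
The only pet still possible for house 2 is cat.
So house 1 gets white for color.
So: house 1 = lizard/white/jazz, house 2 = cat/yellow/folk, house 3 = turtle/red/disco.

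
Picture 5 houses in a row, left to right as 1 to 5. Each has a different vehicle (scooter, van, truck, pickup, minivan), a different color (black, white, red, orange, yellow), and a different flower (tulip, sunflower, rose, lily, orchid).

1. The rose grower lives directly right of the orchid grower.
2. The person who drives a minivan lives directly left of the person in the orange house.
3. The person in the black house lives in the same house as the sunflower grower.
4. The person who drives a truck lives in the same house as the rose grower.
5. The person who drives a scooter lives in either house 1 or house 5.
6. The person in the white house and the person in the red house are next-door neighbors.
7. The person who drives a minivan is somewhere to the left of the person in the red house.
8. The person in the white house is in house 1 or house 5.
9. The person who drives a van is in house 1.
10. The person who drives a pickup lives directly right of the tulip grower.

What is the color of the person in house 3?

orange

The person who drives a van is in house 1 (clue 9).
By clue 7, the person in the red house is in house 4.
That leaves scooter as the vehicle for house 5.
The person who drives a minivan is in house 2 (clue 2).
Clue 2 places the person in the orange house in house 3.
By clue 6, the person in the white house is in house 5.
The only flower still possible for house 5 is lily.
House 1 flower: only sunflower fits.
The only flower still possible for house 4 is rose.
The orchid grower is in house 3 (clue 1).
By clue 3, the person in the black house is in house 1.
From clue 4, the person who drives a truck must be in house 4.
House 3's vehicle must be pickup (nothing else left).
The only color still possible for house 2 is yellow.
That leaves tulip as the flower for house 2.
So: house 1 = van/black/sunflower, house 2 = minivan/yellow/tulip, house 3 = pickup/orange/orchid, house 4 = truck/red/rose, house 5 = scooter/white/lily.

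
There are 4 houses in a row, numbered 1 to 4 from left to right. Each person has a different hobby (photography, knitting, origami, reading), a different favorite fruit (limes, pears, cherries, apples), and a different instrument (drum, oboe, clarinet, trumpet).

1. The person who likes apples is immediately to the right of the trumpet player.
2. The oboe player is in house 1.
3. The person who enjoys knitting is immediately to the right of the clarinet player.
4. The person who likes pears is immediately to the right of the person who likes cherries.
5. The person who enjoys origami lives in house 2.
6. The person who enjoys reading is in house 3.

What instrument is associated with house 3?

clarinet

Clue 2: the oboe player is in house 1.
Clue 5 places the person who enjoys origami in house 2.
Clue 6 places the person who enjoys reading in house 3.
House 1's hobby must be photography (nothing else left).
That leaves knitting as the hobby for house 4.
The only instrument still possible for house 4 is drum.
From clue 3, the clarinet player must be in house 3.
House 2 instrument: only trumpet fits.
From clue 1, the person who likes apples must be in house 3.
From clue 4, the person who likes pears must be in house 2.
By clue 4, the person who likes cherries is in house 1.
House 4 favorite fruit: only limes fits.
So: house 1 = photography/cherries/oboe, house 2 = origami/pears/trumpet, house 3 = reading/apples/clarinet, house 4 = knitting/limes/drum.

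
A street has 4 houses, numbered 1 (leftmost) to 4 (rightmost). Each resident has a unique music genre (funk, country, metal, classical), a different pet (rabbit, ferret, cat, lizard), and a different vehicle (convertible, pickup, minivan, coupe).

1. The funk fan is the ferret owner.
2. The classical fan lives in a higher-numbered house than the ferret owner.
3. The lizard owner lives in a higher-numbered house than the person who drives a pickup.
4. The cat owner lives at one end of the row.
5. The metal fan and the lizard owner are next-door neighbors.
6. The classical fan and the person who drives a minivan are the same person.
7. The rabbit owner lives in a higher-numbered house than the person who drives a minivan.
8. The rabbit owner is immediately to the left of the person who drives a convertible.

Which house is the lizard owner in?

2

From clue 8, the rabbit owner must be in house 3.
Clue 8: the person who drives a convertible is in house 4.
From clue 7, the person who drives a minivan must be in house 2.
House 4's music genre must be country (nothing else left).
From clue 6, the classical fan must be in house 2.
House 3 music genre: only metal fits.
From clue 1, the ferret owner must be in house 1.
House 1 music genre: only funk fits.
The only pet still possible for house 2 is lizard.
So house 4 gets cat for pet.
By clue 3, the person who drives a pickup is in house 1.
House 3's vehicle must be coupe (nothing else left).
So: house 1 = funk/ferret/pickup, house 2 = classical/lizard/minivan, house 3 = metal/rabbit/coupe, house 4 = country/cat/convertible.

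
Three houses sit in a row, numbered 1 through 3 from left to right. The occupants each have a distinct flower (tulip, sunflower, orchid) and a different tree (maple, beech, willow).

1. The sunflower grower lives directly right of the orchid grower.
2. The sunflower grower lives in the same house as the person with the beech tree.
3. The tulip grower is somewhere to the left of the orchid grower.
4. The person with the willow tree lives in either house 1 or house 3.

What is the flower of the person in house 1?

By clue 3, the tulip grower is in house 1.
By clue 3, the orchid grower is in house 2.
House 3 flower: only sunflower fits.
Clue 2 places the person with the beech tree in house 3.
House 1's tree must be willow (nothing else left).
That leaves maple as the tree for house 2.
So: house 1 = tulip/willow, house 2 = orchid/maple, house 3 = sunflower/beech.

tulip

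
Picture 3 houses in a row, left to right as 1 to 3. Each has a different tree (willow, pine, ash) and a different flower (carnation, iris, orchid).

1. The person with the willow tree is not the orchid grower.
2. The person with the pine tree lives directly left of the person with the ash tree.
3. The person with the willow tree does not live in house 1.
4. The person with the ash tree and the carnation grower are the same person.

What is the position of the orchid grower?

1

That leaves pine as the tree for house 1.
Clue 2 places the person with the ash tree in house 2.
Clue 4 places the carnation grower in house 2.
House 3 tree: only willow fits.
Clue 1 places the orchid grower in house 1.
So house 3 gets iris for flower.
So: house 1 = pine/orchid, house 2 = ash/carnation, house 3 = willow/iris.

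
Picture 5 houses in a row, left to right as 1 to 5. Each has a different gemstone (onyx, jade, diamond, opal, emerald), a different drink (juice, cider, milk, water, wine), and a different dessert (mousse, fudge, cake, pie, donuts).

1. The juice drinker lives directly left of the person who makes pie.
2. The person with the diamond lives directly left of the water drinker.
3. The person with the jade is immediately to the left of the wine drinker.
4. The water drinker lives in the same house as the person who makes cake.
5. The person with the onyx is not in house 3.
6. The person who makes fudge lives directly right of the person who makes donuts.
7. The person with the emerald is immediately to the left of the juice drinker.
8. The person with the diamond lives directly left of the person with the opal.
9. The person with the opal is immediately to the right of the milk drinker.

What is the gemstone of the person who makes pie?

onyx

The person with the emerald is narrowed to house 1 or 2 or 3; consider each.
Placing it in house 1 and house 2 leads to a contradiction, so it's in house 3.
The juice drinker is in house 4 (clue 7).
By clue 1, the person who makes pie is in house 5.
By clue 9, the person with the opal is in house 2.
Clue 9: the milk drinker is in house 1.
House 5's gemstone must be onyx (nothing else left).
Clue 4 places the water drinker in house 2.
Clue 4: the person who makes cake is in house 2.
The person with the diamond is in house 1 (clue 8).
House 4's gemstone must be jade (nothing else left).
House 3 drink: only cider fits.
So house 5 gets wine for drink.
By clue 6, the person who makes fudge is in house 4.
Clue 6 places the person who makes donuts in house 3.
House 1 dessert: only mousse fits.
So: house 1 = diamond/milk/mousse, house 2 = opal/water/cake, house 3 = emerald/cider/donuts, house 4 = jade/juice/fudge, house 5 = onyx/wine/pie.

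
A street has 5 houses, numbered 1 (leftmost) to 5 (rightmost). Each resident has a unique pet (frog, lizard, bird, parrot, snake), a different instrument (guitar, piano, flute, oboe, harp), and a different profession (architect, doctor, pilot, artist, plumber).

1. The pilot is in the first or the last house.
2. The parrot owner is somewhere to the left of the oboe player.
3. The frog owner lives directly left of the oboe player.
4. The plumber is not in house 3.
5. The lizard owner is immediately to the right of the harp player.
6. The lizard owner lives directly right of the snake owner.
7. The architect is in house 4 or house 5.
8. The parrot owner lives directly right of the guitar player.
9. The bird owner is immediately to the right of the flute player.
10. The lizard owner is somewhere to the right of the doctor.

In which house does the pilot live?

House 1 pet: only snake fits.
Clue 6: the lizard owner is in house 2.
Clue 10 places the doctor in house 1.
House 5 pet: only bird fits.
That leaves artist as the profession for house 3.
House 5 profession: only pilot fits.
By clue 5, the harp player is in house 1.
Clue 9: the flute player is in house 4.
So house 5 gets oboe for instrument.
House 2 profession: only plumber fits.
That leaves architect as the profession for house 4.
Clue 3: the frog owner is in house 4.
So house 3 gets parrot for pet.
By clue 8, the guitar player is in house 2.
House 3 instrument: only piano fits.
So: house 1 = snake/harp/doctor, house 2 = lizard/guitar/plumber, house 3 = parrot/piano/artist, house 4 = frog/flute/architect, house 5 = bird/oboe/pilot.

5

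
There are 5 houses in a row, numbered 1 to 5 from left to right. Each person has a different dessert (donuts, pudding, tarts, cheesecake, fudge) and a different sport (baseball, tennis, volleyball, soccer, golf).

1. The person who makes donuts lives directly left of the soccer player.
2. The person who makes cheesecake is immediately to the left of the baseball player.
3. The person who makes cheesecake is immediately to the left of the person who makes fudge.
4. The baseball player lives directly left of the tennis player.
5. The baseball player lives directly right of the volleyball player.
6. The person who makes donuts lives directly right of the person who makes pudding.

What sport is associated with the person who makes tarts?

House 5's dessert must be tarts (nothing else left).
The person who makes cheesecake is narrowed to house 1 or 2 or 3; consider each.
Placing it in house 2 and house 3 leads to a contradiction, so it's in house 1.
Clue 2 places the baseball player in house 2.
From clue 3, the person who makes fudge must be in house 2.
By clue 4, the tennis player is in house 3.
The volleyball player is in house 1 (clue 5).
House 4 dessert: only donuts fits.
From clue 1, the soccer player must be in house 5.
The only dessert still possible for house 3 is pudding.
House 4 sport: only golf fits.
So: house 1 = cheesecake/volleyball, house 2 = fudge/baseball, house 3 = pudding/tennis, house 4 = donuts/golf, house 5 = tarts/soccer.

soccer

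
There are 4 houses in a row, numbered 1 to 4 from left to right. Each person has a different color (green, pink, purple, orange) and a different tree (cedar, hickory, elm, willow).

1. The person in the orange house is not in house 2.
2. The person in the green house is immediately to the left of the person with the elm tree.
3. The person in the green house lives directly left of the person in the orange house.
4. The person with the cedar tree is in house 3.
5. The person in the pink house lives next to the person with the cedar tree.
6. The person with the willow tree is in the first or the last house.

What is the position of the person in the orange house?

From clue 4, the person with the cedar tree must be in house 3.
So house 1 gets purple for color.
The person in the green house is in house 3 (clue 2).
Clue 2: the person with the elm tree is in house 4.
From clue 3, the person in the orange house must be in house 4.
That leaves pink as the color for house 2.
That leaves willow as the tree for house 1.
The only tree still possible for house 2 is hickory.
So: house 1 = purple/willow, house 2 = pink/hickory, house 3 = green/cedar, house 4 = orange/elm.

4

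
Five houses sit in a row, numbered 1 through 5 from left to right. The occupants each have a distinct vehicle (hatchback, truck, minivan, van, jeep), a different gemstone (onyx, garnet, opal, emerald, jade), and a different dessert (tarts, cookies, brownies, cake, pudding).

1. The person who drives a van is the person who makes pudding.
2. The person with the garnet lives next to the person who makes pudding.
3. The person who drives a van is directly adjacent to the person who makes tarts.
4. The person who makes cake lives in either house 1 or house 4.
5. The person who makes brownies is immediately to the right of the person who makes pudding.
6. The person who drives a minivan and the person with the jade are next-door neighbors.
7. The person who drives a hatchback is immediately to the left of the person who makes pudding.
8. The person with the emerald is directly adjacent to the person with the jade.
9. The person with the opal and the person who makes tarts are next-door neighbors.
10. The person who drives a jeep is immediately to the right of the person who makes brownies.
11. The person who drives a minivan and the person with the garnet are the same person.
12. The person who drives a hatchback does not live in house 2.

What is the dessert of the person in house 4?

cake

Clue 7 places the person who drives a hatchback in house 1.
The person who makes pudding is in house 2 (clue 7).
From clue 1, the person who drives a van must be in house 2.
By clue 5, the person who makes brownies is in house 3.
Clue 10: the person who drives a jeep is in house 4.
From clue 11, the person who drives a minivan must be in house 3.
Clue 11 places the person with the garnet in house 3.
The only vehicle still possible for house 5 is truck.
House 5's dessert must be cookies (nothing else left).
The person with the opal is in house 2 (clue 9).
House 4's gemstone must be jade (nothing else left).
That leaves tarts as the dessert for house 1.
That leaves cake as the dessert for house 4.
The person with the emerald is in house 5 (clue 8).
That leaves onyx as the gemstone for house 1.
So: house 1 = hatchback/onyx/tarts, house 2 = van/opal/pudding, house 3 = minivan/garnet/brownies, house 4 = jeep/jade/cake, house 5 = truck/emerald/cookies.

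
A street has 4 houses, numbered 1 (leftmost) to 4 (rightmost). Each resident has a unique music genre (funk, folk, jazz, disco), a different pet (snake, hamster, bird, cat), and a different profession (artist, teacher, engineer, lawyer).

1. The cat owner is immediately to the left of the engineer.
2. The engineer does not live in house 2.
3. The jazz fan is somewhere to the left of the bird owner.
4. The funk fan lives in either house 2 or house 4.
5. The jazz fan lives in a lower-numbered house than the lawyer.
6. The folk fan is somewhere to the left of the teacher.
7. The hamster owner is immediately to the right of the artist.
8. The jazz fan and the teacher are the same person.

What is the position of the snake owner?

So house 1 gets artist for profession.
By clue 7, the hamster owner is in house 2.
So house 1 gets snake for pet.
The only pet still possible for house 3 is cat.
The only pet still possible for house 4 is bird.
House 2 profession: only teacher fits.
The engineer is in house 4 (clue 1).
From clue 6, the folk fan must be in house 1.
Clue 8: the jazz fan is in house 2.
That leaves disco as the music genre for house 3.
House 4 music genre: only funk fits.
So house 3 gets lawyer for profession.
So: house 1 = folk/snake/artist, house 2 = jazz/hamster/teacher, house 3 = disco/cat/lawyer, house 4 = funk/bird/engineer.

1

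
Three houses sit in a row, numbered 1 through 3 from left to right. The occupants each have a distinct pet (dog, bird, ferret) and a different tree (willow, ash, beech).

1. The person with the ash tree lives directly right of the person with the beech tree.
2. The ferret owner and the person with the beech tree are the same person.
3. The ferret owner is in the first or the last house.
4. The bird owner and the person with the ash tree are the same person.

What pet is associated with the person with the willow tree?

By clue 3, the ferret owner is in house 1.
Clue 2: the person with the beech tree is in house 1.
By clue 1, the person with the ash tree is in house 2.
From clue 4, the bird owner must be in house 2.
That leaves dog as the pet for house 3.
House 3's tree must be willow (nothing else left).
So: house 1 = ferret/beech, house 2 = bird/ash, house 3 = dog/willow.

dog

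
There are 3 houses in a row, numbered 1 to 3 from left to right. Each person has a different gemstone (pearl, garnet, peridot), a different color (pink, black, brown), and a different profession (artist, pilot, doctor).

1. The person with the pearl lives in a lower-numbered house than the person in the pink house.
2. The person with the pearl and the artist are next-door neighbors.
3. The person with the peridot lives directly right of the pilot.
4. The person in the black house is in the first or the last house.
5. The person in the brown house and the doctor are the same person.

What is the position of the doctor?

The person with the pearl is narrowed to house 1 or 2; consider each.
Placing it in house 2 leads to a contradiction, so it's in house 1.
Clue 2 places the artist in house 2.
So house 1 gets pilot for profession.
That leaves doctor as the profession for house 3.
By clue 3, the person with the peridot is in house 2.
The person in the brown house is in house 3 (clue 5).
House 3 gemstone: only garnet fits.
So house 1 gets black for color.
The only color still possible for house 2 is pink.
So: house 1 = pearl/black/pilot, house 2 = peridot/pink/artist, house 3 = garnet/brown/doctor.

3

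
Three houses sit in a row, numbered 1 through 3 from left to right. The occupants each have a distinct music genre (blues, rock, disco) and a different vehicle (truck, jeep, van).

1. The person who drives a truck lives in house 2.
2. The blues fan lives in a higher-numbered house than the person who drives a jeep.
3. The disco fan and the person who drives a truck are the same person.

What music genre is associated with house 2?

disco

From clue 1, the person who drives a truck must be in house 2.
Clue 3: the disco fan is in house 2.
House 1 music genre: only rock fits.
House 3 music genre: only blues fits.
The only vehicle still possible for house 1 is jeep.
The only vehicle still possible for house 3 is van.
So: house 1 = rock/jeep, house 2 = disco/truck, house 3 = blues/van.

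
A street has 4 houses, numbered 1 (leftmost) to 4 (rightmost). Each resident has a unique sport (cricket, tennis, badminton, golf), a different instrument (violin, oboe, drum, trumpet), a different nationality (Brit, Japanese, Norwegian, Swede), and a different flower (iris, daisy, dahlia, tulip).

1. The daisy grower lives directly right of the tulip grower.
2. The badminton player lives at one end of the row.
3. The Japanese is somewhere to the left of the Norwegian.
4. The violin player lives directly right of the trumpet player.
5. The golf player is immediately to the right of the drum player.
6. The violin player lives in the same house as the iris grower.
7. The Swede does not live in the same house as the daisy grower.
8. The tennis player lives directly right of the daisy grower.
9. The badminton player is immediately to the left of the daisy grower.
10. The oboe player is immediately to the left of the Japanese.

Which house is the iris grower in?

4

From clue 9, the badminton player must be in house 1.
By clue 9, the daisy grower is in house 2.
So house 4 gets violin for instrument.
Clue 1: the tulip grower is in house 1.
Clue 4: the trumpet player is in house 3.
Clue 6: the iris grower is in house 4.
By clue 8, the tennis player is in house 3.
House 3's flower must be dahlia (nothing else left).
By clue 5, the golf player is in house 2.
From clue 5, the drum player must be in house 1.
That leaves cricket as the sport for house 4.
So house 2 gets oboe for instrument.
Clue 10 places the Japanese in house 3.
House 1's nationality must be Swede (nothing else left).
That leaves Brit as the nationality for house 2.
House 4's nationality must be Norwegian (nothing else left).
So: house 1 = badminton/drum/Swede/tulip, house 2 = golf/oboe/Brit/daisy, house 3 = tennis/trumpet/Japanese/dahlia, house 4 = cricket/violin/Norwegian/iris.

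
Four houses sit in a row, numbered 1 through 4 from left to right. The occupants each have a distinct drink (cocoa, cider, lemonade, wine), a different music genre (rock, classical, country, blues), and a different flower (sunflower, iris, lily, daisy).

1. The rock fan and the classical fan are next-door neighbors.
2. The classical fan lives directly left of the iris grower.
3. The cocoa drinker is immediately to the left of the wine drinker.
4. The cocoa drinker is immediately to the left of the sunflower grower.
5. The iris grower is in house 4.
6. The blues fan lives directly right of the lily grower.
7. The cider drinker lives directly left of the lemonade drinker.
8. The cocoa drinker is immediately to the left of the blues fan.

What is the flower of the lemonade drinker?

From clue 5, the iris grower must be in house 4.
The classical fan is in house 3 (clue 2).
The only music genre still possible for house 2 is blues.
By clue 1, the rock fan is in house 4.
By clue 6, the lily grower is in house 1.
From clue 8, the cocoa drinker must be in house 1.
House 4's drink must be lemonade (nothing else left).
House 1's music genre must be country (nothing else left).
The wine drinker is in house 2 (clue 3).
Clue 4: the sunflower grower is in house 2.
The cider drinker is in house 3 (clue 7).
House 3's flower must be daisy (nothing else left).
So: house 1 = cocoa/country/lily, house 2 = wine/blues/sunflower, house 3 = cider/classical/daisy, house 4 = lemonade/rock/iris.

iris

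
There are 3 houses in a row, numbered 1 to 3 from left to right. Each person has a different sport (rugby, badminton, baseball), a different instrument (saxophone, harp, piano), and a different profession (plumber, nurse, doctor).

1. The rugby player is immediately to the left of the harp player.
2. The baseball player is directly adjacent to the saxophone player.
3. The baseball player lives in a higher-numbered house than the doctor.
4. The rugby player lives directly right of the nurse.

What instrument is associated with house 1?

From clue 4, the rugby player must be in house 2.
The nurse is in house 1 (clue 4).
House 1's sport must be badminton (nothing else left).
The only sport still possible for house 3 is baseball.
So house 2 gets doctor for profession.
House 3 profession: only plumber fits.
The harp player is in house 3 (clue 1).
Clue 2 places the saxophone player in house 2.
House 1 instrument: only piano fits.
So: house 1 = badminton/piano/nurse, house 2 = rugby/saxophone/doctor, house 3 = baseball/harp/plumber.

piano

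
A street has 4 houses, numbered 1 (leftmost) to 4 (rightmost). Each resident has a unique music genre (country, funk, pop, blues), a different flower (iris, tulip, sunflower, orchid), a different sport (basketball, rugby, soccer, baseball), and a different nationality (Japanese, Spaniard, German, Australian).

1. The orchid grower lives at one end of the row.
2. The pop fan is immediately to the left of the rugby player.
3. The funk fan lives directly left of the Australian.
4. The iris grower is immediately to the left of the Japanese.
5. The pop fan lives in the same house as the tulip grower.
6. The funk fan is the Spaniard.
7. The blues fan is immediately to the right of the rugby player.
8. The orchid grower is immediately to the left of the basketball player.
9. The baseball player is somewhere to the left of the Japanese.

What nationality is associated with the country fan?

From clue 8, the orchid grower must be in house 1.
Clue 8: the basketball player is in house 2.
That leaves sunflower as the flower for house 4.
House 1 sport: only baseball fits.
House 3's sport must be rugby (nothing else left).
That leaves soccer as the sport for house 4.
Clue 2 places the pop fan in house 2.
The tulip grower is in house 2 (clue 5).
Clue 7: the blues fan is in house 4.
House 3's flower must be iris (nothing else left).
Clue 4 places the Japanese in house 4.
The only nationality still possible for house 2 is Australian.
By clue 3, the funk fan is in house 1.
Clue 6: the Spaniard is in house 1.
That leaves country as the music genre for house 3.
The only nationality still possible for house 3 is German.
So: house 1 = funk/orchid/baseball/Spaniard, house 2 = pop/tulip/basketball/Australian, house 3 = country/iris/rugby/German, house 4 = blues/sunflower/soccer/Japanese.

German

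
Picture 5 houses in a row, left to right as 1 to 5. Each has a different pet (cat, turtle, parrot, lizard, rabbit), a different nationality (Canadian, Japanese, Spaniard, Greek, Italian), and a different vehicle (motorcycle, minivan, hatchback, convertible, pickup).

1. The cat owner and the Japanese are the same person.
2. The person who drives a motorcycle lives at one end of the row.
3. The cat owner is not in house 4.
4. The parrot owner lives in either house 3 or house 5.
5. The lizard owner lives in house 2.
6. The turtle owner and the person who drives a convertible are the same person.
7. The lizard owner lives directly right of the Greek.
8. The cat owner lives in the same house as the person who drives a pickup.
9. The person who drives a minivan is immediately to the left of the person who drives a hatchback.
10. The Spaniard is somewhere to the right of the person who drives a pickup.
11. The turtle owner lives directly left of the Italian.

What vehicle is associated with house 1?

minivan

Clue 5 places the lizard owner in house 2.
The Greek is in house 1 (clue 7).
From clue 8, the cat owner must be in house 3.
The person who drives a pickup is in house 3 (clue 8).
That leaves parrot as the pet for house 5.
Clue 1 places the Japanese in house 3.
The only vehicle still possible for house 2 is hatchback.
House 5's vehicle must be motorcycle (nothing else left).
From clue 9, the person who drives a minivan must be in house 1.
The only vehicle still possible for house 4 is convertible.
From clue 6, the turtle owner must be in house 4.
Clue 11: the Italian is in house 5.
House 1 pet: only rabbit fits.
That leaves Canadian as the nationality for house 2.
The only nationality still possible for house 4 is Spaniard.
So: house 1 = rabbit/Greek/minivan, house 2 = lizard/Canadian/hatchback, house 3 = cat/Japanese/pickup, house 4 = turtle/Spaniard/convertible, house 5 = parrot/Italian/motorcycle.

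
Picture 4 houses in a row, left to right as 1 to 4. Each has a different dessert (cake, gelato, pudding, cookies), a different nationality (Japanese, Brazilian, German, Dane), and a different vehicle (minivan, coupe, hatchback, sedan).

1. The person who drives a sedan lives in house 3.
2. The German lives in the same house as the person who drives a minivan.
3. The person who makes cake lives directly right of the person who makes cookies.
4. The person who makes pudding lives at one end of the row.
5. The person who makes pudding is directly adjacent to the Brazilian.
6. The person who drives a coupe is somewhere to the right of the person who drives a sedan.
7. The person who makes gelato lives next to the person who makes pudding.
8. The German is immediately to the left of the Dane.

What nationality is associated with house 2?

Clue 1: the person who drives a sedan is in house 3.
The person who drives a coupe is in house 4 (clue 6).
So house 4 gets Japanese for nationality.
So house 1 gets German for nationality.
The person who drives a minivan is in house 1 (clue 2).
Clue 8 places the Dane in house 2.
So house 3 gets Brazilian for nationality.
So house 2 gets hatchback for vehicle.
From clue 5, the person who makes pudding must be in house 4.
Clue 7: the person who makes gelato is in house 3.
House 1's dessert must be cookies (nothing else left).
House 2 dessert: only cake fits.
So: house 1 = cookies/German/minivan, house 2 = cake/Dane/hatchback, house 3 = gelato/Brazilian/sedan, house 4 = pudding/Japanese/coupe.

Dane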